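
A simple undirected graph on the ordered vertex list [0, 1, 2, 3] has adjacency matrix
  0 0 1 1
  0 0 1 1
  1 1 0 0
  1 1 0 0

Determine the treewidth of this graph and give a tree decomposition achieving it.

Each bag holds 3 vertices, so the decomposition has width 2, which upper-bounds the treewidth. The edges 0–2–1–3–0 form a cycle, so G is not a tree and its treewidth is at least 2. The upper and lower bounds meet at 2, so that is the treewidth.

Treewidth 2.
One optimal decomposition is:
Bags: B1 = {0, 1, 2}  B2 = {0, 1, 3}
Tree: B1–B2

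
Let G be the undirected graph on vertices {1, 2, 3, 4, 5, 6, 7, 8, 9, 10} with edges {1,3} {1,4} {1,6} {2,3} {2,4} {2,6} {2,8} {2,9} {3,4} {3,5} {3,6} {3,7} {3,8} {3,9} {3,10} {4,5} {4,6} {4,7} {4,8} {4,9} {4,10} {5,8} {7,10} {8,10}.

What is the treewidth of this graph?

A width-3 tree decomposition is:
Bags: B1 = {3, 4, 5, 8}  B2 = {2, 3, 4, 8}  B3 = {3, 4, 8, 10}  B4 = {3, 4, 7, 10}  B5 = {2, 3, 4, 6}  B6 = {1, 3, 4, 6}  B7 = {2, 3, 4, 9}
Tree: B1–B2, B1–B3, B3–B4, B2–B5, B5–B6, B5–B7
Each bag holds 4 vertices, so the decomposition has width 3, which upper-bounds the treewidth. Conversely, {1, 3, 4, 6} is a clique of size 4, and the vertices of any clique must share a bag in every tree decomposition; so some bag has ≥ 4 vertices and tw(G) ≥ 3. Therefore the treewidth is 3.

3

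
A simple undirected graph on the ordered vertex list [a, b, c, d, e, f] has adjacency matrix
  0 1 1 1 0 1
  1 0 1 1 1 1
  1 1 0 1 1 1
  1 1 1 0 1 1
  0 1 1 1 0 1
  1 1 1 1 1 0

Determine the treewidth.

4

A width-4 tree decomposition is:
Bags: B1 = {b, c, d, e, f}  B2 = {a, b, c, d, f}
Tree: B1–B2
Every bag has size at most 5, so the width is 5 − 1 = 4 and tw(G) ≤ 4. On the other hand G contains the 5-clique {b, c, d, e, f}. A clique must lie in a single bag of any decomposition, so no decomposition can have width below 4. Hence tw(G) = 4 exactly.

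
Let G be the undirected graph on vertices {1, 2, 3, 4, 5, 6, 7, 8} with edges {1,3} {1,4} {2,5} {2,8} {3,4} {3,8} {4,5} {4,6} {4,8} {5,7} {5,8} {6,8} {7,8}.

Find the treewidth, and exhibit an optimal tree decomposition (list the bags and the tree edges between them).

The largest bag has 3 vertices, giving width 2; this decomposition certifies tw(G) ≤ 2. Conversely, {2, 5, 8} is a clique of size 3, and the vertices of any clique must share a bag in every tree decomposition; so some bag has ≥ 3 vertices and tw(G) ≥ 2. Hence tw(G) = 2 exactly.

Treewidth 2.
One such decomposition:
Bags: B1 = {4, 5, 8}  B2 = {3, 4, 8}  B3 = {5, 7, 8}  B4 = {2, 5, 8}  B5 = {1, 3, 4}  B6 = {4, 6, 8}
Tree: B1–B2, B1–B3, B1–B4, B2–B5, B1–B6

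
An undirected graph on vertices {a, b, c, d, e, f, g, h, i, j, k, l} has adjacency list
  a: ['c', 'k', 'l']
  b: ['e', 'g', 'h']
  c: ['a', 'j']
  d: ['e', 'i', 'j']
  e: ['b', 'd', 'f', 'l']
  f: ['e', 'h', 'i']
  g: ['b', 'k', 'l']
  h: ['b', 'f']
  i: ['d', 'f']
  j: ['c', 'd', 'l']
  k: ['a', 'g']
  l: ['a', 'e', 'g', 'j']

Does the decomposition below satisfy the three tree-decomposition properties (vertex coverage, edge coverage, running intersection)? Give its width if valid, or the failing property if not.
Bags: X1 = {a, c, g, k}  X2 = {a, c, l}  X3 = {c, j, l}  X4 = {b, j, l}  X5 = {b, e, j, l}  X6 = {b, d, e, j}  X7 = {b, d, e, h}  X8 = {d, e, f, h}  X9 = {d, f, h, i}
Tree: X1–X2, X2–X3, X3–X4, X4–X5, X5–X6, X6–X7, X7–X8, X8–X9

No — edge (g,l) lies in no bag.

A tree decomposition must satisfy three properties: every vertex lies in some bag; for every edge, both endpoints lie together in some bag; and for every vertex, the bags containing it form a connected subtree. Here edge (g,l) lies in no bag, so the decomposition is invalid.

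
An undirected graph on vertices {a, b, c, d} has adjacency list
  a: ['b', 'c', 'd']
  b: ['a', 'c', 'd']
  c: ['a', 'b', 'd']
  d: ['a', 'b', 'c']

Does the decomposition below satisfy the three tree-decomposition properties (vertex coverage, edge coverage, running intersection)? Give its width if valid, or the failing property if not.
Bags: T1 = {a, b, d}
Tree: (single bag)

A tree decomposition must satisfy three properties: every vertex lies in some bag; for every edge, both endpoints lie together in some bag; and for every vertex, the bags containing it form a connected subtree. Here vertex c appears in no bag, so the decomposition is invalid.

No — vertex c appears in no bag.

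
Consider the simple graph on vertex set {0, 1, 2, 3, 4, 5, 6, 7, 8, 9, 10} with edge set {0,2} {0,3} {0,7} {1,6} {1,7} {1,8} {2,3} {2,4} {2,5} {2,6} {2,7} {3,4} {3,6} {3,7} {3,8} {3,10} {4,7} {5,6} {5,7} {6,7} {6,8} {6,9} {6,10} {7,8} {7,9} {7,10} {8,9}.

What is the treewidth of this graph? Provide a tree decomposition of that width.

Each bag holds 4 vertices, so the decomposition has width 3, which upper-bounds the treewidth. Conversely, {0, 2, 3, 7} is a clique of size 4, and the vertices of any clique must share a bag in every tree decomposition; so some bag has ≥ 4 vertices and tw(G) ≥ 3. Hence tw(G) = 3 exactly.

Treewidth 3.
One such decomposition:
Bags: B1 = {2, 3, 6, 7}  B2 = {3, 6, 7, 8}  B3 = {2, 3, 4, 7}  B4 = {2, 5, 6, 7}  B5 = {3, 6, 7, 10}  B6 = {0, 2, 3, 7}  B7 = {6, 7, 8, 9}  B8 = {1, 6, 7, 8}
Tree: B1–B2, B1–B3, B1–B4, B1–B5, B3–B6, B2–B7, B7–B8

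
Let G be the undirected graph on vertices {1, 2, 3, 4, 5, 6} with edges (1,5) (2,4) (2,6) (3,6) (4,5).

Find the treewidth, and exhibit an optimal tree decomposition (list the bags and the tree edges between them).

The largest bag has 2 vertices, giving width 1; this decomposition certifies tw(G) ≤ 1. Any graph with an edge has treewidth ≥ 1, and G has the edge 1–5. Combining the bounds, tw(G) = 1.

Treewidth 1.
One such decomposition:
Bags: B1 = {1, 5}  B2 = {4, 5}  B3 = {2, 4}  B4 = {2, 6}  B5 = {3, 6}
Tree: B1–B2, B2–B3, B3–B4, B4–B5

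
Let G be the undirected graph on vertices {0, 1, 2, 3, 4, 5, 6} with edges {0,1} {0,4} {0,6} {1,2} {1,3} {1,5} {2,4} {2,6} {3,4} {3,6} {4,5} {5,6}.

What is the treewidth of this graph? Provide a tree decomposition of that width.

The largest bag has 4 vertices, giving width 3; this decomposition certifies tw(G) ≤ 3. For the lower bound: the 4 vertex sets {1,3}, {0,4}, {6}, {5} are disjoint, each induces a connected subgraph, and every pair is joined by at least one edge of G. Contracting each set to a single vertex therefore yields K_{4} as a minor, and since treewidth is minor-monotone, tw(G) ≥ tw(K_{4}) = 3. Hence tw(G) = 3 exactly.

Treewidth 3.
One such decomposition:
Bags: B1 = {1, 3, 4, 6}  B2 = {0, 1, 4, 6}  B3 = {1, 4, 5, 6}  B4 = {1, 2, 4, 6}
Tree: B1–B2, B2–B3, B3–B4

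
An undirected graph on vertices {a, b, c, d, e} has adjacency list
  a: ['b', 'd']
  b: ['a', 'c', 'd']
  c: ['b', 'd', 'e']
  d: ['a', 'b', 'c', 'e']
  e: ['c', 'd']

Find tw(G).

A width-2 tree decomposition is:
Bags: B1 = {c, d, e}  B2 = {b, c, d}  B3 = {a, b, d}
Tree: B1–B2, B2–B3
Every bag has size at most 3, so the width is 3 − 1 = 2 and tw(G) ≤ 2. Conversely, {c, d, e} is a clique of size 3, and the vertices of any clique must share a bag in every tree decomposition; so some bag has ≥ 3 vertices and tw(G) ≥ 2. Therefore the treewidth is 2.

2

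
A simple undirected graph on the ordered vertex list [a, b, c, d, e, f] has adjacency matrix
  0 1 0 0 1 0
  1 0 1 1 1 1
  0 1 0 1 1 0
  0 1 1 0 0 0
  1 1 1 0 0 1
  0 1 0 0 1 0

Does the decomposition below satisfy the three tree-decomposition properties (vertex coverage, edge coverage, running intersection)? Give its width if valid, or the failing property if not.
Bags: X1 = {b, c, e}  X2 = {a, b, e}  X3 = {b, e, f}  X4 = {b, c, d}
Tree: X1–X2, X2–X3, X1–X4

Every vertex of G appears in some bag (union = {a, b, c, d, e, f}); every edge is covered by a bag; and for each vertex v the set of bags containing v is connected in the bag tree. The decomposition is therefore valid. The largest bag has 3 vertices, so the width is 2.

Yes; width 2.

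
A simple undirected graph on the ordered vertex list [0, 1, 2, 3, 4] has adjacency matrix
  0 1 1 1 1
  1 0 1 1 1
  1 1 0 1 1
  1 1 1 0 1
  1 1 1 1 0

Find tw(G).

A width-4 tree decomposition is:
Bags: B1 = {0, 1, 2, 3, 4}
Tree: (single bag)
A single bag containing all 5 vertices is trivially a valid decomposition of width 4. Conversely, {0, 1, 2, 3, 4} is a clique of size 5, and the vertices of any clique must share a bag in every tree decomposition; so some bag has ≥ 5 vertices and tw(G) ≥ 4. Hence tw(G) = 4 exactly.

4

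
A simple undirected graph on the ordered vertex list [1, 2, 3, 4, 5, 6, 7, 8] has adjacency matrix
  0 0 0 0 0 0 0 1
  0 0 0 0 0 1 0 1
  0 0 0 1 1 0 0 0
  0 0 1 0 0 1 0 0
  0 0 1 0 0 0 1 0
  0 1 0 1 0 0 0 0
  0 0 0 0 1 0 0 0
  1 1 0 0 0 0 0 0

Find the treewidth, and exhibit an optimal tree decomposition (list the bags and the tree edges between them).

Each bag holds 2 vertices, so the decomposition has width 1, which upper-bounds the treewidth. G has an edge, so its treewidth is at least 1. The upper and lower bounds meet at 1, so that is the treewidth.

Treewidth 1.
One optimal decomposition is:
Bags: B1 = {1, 8}  B2 = {2, 8}  B3 = {2, 6}  B4 = {4, 6}  B5 = {3, 4}  B6 = {3, 5}  B7 = {5, 7}
Tree: B1–B2, B2–B3, B3–B4, B4–B5, B5–B6, B6–B7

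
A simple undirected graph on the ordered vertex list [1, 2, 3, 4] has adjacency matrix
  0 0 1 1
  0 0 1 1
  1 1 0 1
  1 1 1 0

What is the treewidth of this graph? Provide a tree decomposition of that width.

Treewidth 2.
Bags: B1 = {2, 3, 4}  B2 = {1, 3, 4}
Tree: B1–B2

Every bag has size at most 3, so the width is 3 − 1 = 2 and tw(G) ≤ 2. For the lower bound, the 3 vertices {1, 3, 4} are pairwise adjacent, and any tree decomposition puts a clique entirely inside one bag — forcing width ≥ 2. Combining the bounds, tw(G) = 2.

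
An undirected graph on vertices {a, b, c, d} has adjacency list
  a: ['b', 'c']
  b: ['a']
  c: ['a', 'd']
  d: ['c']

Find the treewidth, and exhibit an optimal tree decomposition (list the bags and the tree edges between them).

Treewidth 1.
One such decomposition:
Bags: B1 = {a, b}  B2 = {a, c}  B3 = {c, d}
Tree: B1–B2, B2–B3

Each bag holds 2 vertices, so the decomposition has width 1, which upper-bounds the treewidth. Any graph with an edge has treewidth ≥ 1, and G has the edge a–b. Combining the bounds, tw(G) = 1.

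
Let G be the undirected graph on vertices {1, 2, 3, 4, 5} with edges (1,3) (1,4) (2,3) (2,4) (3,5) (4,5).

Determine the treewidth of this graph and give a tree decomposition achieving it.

Every bag has size at most 3, so the width is 3 − 1 = 2 and tw(G) ≤ 2. Since 4–5–3–2–4 is a cycle in G, G is not acyclic. Forests are exactly the graphs of treewidth ≤ 1, so tw(G) ≥ 2. The upper and lower bounds meet at 2, so that is the treewidth.

Treewidth 2.
One optimal decomposition is:
Bags: B1 = {3, 4, 5}  B2 = {2, 3, 4}  B3 = {1, 3, 4}
Tree: B1–B2, B2–B3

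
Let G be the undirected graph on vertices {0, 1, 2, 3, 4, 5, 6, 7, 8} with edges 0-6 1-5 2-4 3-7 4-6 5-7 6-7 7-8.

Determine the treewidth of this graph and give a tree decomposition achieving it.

Every bag has size at most 2, so the width is 2 − 1 = 1 and tw(G) ≤ 1. G has an edge, so its treewidth is at least 1. The upper and lower bounds meet at 1, so that is the treewidth.

Treewidth 1.
One such decomposition:
Bags: B1 = {6, 7}  B2 = {3, 7}  B3 = {5, 7}  B4 = {4, 6}  B5 = {2, 4}  B6 = {1, 5}  B7 = {0, 6}  B8 = {7, 8}
Tree: B1–B2, B2–B3, B1–B4, B4–B5, B3–B6, B1–B7, B2–B8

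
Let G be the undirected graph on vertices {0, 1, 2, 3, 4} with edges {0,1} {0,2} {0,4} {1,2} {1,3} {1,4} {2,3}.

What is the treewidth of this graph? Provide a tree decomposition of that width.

Treewidth 2.
One such decomposition:
Bags: B1 = {0, 1, 4}  B2 = {0, 1, 2}  B3 = {1, 2, 3}
Tree: B1–B2, B2–B3

Each bag holds 3 vertices, so the decomposition has width 2, which upper-bounds the treewidth. For the lower bound, the 3 vertices {0, 1, 2} are pairwise adjacent, and any tree decomposition puts a clique entirely inside one bag — forcing width ≥ 2. Therefore the treewidth is 2.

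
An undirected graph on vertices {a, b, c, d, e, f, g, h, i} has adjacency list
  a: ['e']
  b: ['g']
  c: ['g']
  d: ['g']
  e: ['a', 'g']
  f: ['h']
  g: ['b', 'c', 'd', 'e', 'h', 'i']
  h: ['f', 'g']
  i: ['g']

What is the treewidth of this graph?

1

A width-1 tree decomposition is:
Bags: B1 = {d, g}  B2 = {g, h}  B3 = {e, g}  B4 = {g, i}  B5 = {a, e}  B6 = {c, g}  B7 = {b, g}  B8 = {f, h}
Tree: B1–B2, B2–B3, B2–B4, B3–B5, B4–B6, B6–B7, B2–B8
Each bag holds 2 vertices, so the decomposition has width 1, which upper-bounds the treewidth. Any graph with an edge has treewidth ≥ 1, and G has the edge g–d. Therefore the treewidth is 1.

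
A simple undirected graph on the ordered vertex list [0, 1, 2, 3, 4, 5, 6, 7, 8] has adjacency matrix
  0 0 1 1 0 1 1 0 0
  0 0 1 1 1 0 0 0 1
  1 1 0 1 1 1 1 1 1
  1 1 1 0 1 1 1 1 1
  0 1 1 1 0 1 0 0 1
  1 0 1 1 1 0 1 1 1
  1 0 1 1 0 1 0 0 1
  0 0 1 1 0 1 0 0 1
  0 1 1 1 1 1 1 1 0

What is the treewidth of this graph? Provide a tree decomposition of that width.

Treewidth 4.
One optimal decomposition is:
Bags: B1 = {2, 3, 4, 5, 8}  B2 = {2, 3, 5, 7, 8}  B3 = {2, 3, 5, 6, 8}  B4 = {1, 2, 3, 4, 8}  B5 = {0, 2, 3, 5, 6}
Tree: B1–B2, B2–B3, B1–B4, B3–B5

The largest bag has 5 vertices, giving width 4; this decomposition certifies tw(G) ≤ 4. Conversely, {1, 2, 3, 4, 8} is a clique of size 5, and the vertices of any clique must share a bag in every tree decomposition; so some bag has ≥ 5 vertices and tw(G) ≥ 4. Hence tw(G) = 4 exactly.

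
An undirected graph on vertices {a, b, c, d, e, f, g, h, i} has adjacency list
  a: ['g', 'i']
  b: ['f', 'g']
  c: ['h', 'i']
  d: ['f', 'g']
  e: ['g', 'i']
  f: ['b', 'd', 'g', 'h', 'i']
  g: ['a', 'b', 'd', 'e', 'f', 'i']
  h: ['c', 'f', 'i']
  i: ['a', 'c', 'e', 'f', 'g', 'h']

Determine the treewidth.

A width-2 tree decomposition is:
Bags: B1 = {f, g, i}  B2 = {b, f, g}  B3 = {d, f, g}  B4 = {f, h, i}  B5 = {a, g, i}  B6 = {e, g, i}  B7 = {c, h, i}
Tree: B1–B2, B1–B3, B1–B4, B1–B5, B5–B6, B4–B7
The largest bag has 3 vertices, giving width 2; this decomposition certifies tw(G) ≤ 2. Conversely, {a, g, i} is a clique of size 3, and the vertices of any clique must share a bag in every tree decomposition; so some bag has ≥ 3 vertices and tw(G) ≥ 2. The upper and lower bounds meet at 2, so that is the treewidth.

2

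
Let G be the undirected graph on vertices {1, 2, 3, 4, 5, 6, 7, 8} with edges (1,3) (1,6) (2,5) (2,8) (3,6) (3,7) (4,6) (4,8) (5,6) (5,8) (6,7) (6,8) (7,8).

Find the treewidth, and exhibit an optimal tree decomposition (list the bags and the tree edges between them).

Treewidth 2.
Bags: B1 = {6, 7, 8}  B2 = {3, 6, 7}  B3 = {5, 6, 8}  B4 = {1, 3, 6}  B5 = {2, 5, 8}  B6 = {4, 6, 8}
Tree: B1–B2, B1–B3, B2–B4, B3–B5, B1–B6

Each bag holds 3 vertices, so the decomposition has width 2, which upper-bounds the treewidth. Conversely, {2, 5, 8} is a clique of size 3, and the vertices of any clique must share a bag in every tree decomposition; so some bag has ≥ 3 vertices and tw(G) ≥ 2. Combining the bounds, tw(G) = 2.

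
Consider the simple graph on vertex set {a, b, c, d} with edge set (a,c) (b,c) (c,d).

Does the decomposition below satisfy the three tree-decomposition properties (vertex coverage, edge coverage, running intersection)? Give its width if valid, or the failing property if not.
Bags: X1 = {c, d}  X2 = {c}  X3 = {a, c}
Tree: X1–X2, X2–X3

No — vertex b appears in no bag.

A tree decomposition must satisfy three properties: every vertex lies in some bag; for every edge, both endpoints lie together in some bag; and for every vertex, the bags containing it form a connected subtree. Here vertex b appears in no bag, so the decomposition is invalid.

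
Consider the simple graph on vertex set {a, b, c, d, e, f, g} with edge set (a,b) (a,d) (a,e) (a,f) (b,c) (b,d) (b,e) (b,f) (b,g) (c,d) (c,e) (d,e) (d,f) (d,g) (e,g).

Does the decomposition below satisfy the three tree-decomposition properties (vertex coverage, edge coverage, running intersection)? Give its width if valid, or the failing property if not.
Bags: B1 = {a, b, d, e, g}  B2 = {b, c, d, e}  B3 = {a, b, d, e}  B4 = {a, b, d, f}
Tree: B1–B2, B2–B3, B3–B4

A tree decomposition must satisfy three properties: every vertex lies in some bag; for every edge, both endpoints lie together in some bag; and for every vertex, the bags containing it form a connected subtree. Here bags containing vertex a are not connected in the tree, so the decomposition is invalid.

No — bags containing vertex a are not connected in the tree.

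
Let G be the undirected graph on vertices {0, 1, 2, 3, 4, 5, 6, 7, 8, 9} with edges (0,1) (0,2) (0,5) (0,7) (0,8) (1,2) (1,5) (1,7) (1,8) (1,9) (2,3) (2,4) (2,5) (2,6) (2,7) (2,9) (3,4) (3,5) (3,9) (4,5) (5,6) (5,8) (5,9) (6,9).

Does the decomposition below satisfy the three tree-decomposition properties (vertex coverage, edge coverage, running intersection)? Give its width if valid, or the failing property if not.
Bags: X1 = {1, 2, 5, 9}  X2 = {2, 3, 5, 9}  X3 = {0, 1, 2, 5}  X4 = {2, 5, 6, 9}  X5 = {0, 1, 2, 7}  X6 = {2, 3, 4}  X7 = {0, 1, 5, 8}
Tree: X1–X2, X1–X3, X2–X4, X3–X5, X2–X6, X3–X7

A tree decomposition must satisfy three properties: every vertex lies in some bag; for every edge, both endpoints lie together in some bag; and for every vertex, the bags containing it form a connected subtree. Here edge (5,4) lies in no bag, so the decomposition is invalid.

No — edge (5,4) lies in no bag.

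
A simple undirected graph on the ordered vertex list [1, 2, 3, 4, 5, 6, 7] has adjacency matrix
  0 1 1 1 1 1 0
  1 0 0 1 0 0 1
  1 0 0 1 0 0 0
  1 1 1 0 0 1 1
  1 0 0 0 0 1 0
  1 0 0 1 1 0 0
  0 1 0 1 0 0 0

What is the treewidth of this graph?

2

A width-2 tree decomposition is:
Bags: B1 = {1, 2, 4}  B2 = {2, 4, 7}  B3 = {1, 3, 4}  B4 = {1, 4, 6}  B5 = {1, 5, 6}
Tree: B1–B2, B1–B3, B1–B4, B4–B5
The largest bag has 3 vertices, giving width 2; this decomposition certifies tw(G) ≤ 2. For the lower bound, the 3 vertices {1, 2, 4} are pairwise adjacent, and any tree decomposition puts a clique entirely inside one bag — forcing width ≥ 2. Combining the bounds, tw(G) = 2.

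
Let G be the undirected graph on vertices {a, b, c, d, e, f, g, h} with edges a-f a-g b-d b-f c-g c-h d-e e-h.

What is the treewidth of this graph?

2

A width-2 tree decomposition is:
Bags: B1 = {c, g, h}  B2 = {e, g, h}  B3 = {d, e, g}  B4 = {b, d, g}  B5 = {b, f, g}  B6 = {a, f, g}
Tree: B1–B2, B2–B3, B3–B4, B4–B5, B5–B6
The largest bag has 3 vertices, giving width 2; this decomposition certifies tw(G) ≤ 2. Since g–c–h–e–d–b–f–a–g is a cycle in G, G is not acyclic. Forests are exactly the graphs of treewidth ≤ 1, so tw(G) ≥ 2. Hence tw(G) = 2 exactly.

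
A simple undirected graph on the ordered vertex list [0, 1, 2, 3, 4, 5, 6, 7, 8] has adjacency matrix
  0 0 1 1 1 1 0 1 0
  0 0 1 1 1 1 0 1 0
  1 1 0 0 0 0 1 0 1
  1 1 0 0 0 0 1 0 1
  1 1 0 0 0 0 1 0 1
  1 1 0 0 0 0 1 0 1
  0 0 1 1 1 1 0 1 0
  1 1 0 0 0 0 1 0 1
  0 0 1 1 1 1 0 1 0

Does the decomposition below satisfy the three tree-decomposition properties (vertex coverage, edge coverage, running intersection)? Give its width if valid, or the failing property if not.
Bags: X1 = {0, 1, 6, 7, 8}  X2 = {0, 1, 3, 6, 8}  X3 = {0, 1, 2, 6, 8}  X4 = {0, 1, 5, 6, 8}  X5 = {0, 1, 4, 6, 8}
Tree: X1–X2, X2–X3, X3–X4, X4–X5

Vertex coverage: the bags together contain {0, 1, 2, 3, 4, 5, 6, 7, 8}, the full vertex set. Edge coverage: each edge of G has both endpoints in at least one bag. Running intersection: for every vertex, the bags containing it form a connected subtree. All three properties hold, so this is a valid tree decomposition of width max|bag| − 1 = 4, and hence tw(G) ≤ 4.

Yes; width 4.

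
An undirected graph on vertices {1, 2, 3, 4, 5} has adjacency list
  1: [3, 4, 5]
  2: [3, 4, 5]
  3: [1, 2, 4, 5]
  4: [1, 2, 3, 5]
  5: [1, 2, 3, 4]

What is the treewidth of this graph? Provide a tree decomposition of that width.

Treewidth 3.
One such decomposition:
Bags: B1 = {2, 3, 4, 5}  B2 = {1, 3, 4, 5}
Tree: B1–B2

Each bag holds 4 vertices, so the decomposition has width 3, which upper-bounds the treewidth. Conversely, {1, 3, 4, 5} is a clique of size 4, and the vertices of any clique must share a bag in every tree decomposition; so some bag has ≥ 4 vertices and tw(G) ≥ 3. The upper and lower bounds meet at 3, so that is the treewidth.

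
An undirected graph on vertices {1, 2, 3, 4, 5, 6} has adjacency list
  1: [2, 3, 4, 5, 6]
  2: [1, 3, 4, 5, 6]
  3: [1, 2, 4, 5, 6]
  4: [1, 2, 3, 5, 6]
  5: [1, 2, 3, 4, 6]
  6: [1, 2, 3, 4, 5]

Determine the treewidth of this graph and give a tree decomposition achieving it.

A single bag containing all 6 vertices is trivially a valid decomposition of width 5. Conversely, {1, 2, 3, 4, 5, 6} is a clique of size 6, and the vertices of any clique must share a bag in every tree decomposition; so some bag has ≥ 6 vertices and tw(G) ≥ 5. The upper and lower bounds meet at 5, so that is the treewidth.

Treewidth 5.
One such decomposition:
Bags: B1 = {1, 2, 3, 4, 5, 6}
Tree: (single bag)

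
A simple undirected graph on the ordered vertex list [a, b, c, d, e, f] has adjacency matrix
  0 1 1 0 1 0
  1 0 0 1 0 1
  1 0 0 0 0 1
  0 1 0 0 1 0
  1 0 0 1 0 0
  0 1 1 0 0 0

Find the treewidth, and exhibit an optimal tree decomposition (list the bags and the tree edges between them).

Every bag has size at most 3, so the width is 3 − 1 = 2 and tw(G) ≤ 2. For the lower bound, G contains the cycle f–c–a–b–f, so G is not a forest; only forests have treewidth ≤ 1, hence tw(G) ≥ 2. The upper and lower bounds meet at 2, so that is the treewidth.

Treewidth 2.
One optimal decomposition is:
Bags: B1 = {b, c, f}  B2 = {a, b, c}  B3 = {a, b, d}  B4 = {a, d, e}
Tree: B1–B2, B2–B3, B3–B4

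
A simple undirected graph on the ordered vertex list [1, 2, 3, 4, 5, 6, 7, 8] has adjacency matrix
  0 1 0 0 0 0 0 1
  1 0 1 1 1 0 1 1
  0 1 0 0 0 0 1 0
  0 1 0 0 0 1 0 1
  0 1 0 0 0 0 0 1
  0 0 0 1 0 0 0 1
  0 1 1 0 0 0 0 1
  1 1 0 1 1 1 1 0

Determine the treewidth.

2

A width-2 tree decomposition is:
Bags: B1 = {2, 4, 8}  B2 = {2, 5, 8}  B3 = {2, 7, 8}  B4 = {4, 6, 8}  B5 = {1, 2, 8}  B6 = {2, 3, 7}
Tree: B1–B2, B1–B3, B1–B4, B3–B5, B3–B6
Each bag holds 3 vertices, so the decomposition has width 2, which upper-bounds the treewidth. For the lower bound, the 3 vertices {1, 2, 8} are pairwise adjacent, and any tree decomposition puts a clique entirely inside one bag — forcing width ≥ 2. Therefore the treewidth is 2.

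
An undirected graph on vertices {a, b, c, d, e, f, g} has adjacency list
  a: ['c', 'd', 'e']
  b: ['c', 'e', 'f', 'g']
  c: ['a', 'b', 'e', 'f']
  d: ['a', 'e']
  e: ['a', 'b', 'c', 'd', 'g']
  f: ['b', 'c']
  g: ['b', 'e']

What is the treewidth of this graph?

2

A width-2 tree decomposition is:
Bags: B1 = {b, e, g}  B2 = {b, c, e}  B3 = {a, c, e}  B4 = {b, c, f}  B5 = {a, d, e}
Tree: B1–B2, B2–B3, B2–B4, B3–B5
Every bag has size at most 3, so the width is 3 − 1 = 2 and tw(G) ≤ 2. On the other hand G contains the 3-clique {a, d, e}. A clique must lie in a single bag of any decomposition, so no decomposition can have width below 2. Hence tw(G) = 2 exactly.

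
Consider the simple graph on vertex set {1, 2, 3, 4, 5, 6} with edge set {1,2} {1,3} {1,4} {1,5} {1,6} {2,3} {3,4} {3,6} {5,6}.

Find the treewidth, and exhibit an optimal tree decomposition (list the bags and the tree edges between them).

Every bag has size at most 3, so the width is 3 − 1 = 2 and tw(G) ≤ 2. For the lower bound, the 3 vertices {1, 2, 3} are pairwise adjacent, and any tree decomposition puts a clique entirely inside one bag — forcing width ≥ 2. Combining the bounds, tw(G) = 2.

Treewidth 2.
Bags: B1 = {1, 2, 3}  B2 = {1, 3, 6}  B3 = {1, 3, 4}  B4 = {1, 5, 6}
Tree: B1–B2, B2–B3, B2–B4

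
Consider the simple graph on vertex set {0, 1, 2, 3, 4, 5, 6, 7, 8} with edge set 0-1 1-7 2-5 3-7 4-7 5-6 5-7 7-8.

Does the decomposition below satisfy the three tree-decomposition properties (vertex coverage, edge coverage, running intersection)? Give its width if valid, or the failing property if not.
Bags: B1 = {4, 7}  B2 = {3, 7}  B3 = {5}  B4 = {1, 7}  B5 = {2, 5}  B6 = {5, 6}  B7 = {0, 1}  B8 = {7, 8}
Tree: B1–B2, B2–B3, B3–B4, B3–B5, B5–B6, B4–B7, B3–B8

A tree decomposition must satisfy three properties: every vertex lies in some bag; for every edge, both endpoints lie together in some bag; and for every vertex, the bags containing it form a connected subtree. Here edge (7,5) lies in no bag, so the decomposition is invalid.

No — edge (7,5) lies in no bag.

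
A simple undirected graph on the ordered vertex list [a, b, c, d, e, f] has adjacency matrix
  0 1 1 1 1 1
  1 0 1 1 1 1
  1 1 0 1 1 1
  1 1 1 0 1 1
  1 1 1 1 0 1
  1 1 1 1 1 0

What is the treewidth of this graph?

5

A width-5 tree decomposition is:
Bags: B1 = {a, b, c, d, e, f}
Tree: (single bag)
With just one bag of size 6, the width is 6 − 1 = 5, so tw(G) ≤ 5. Conversely, {a, b, c, d, e, f} is a clique of size 6, and the vertices of any clique must share a bag in every tree decomposition; so some bag has ≥ 6 vertices and tw(G) ≥ 5. Combining the bounds, tw(G) = 5.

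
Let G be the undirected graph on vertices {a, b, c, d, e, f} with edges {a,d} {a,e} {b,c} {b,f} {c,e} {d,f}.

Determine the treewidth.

2

A width-2 tree decomposition is:
Bags: B1 = {a, d, e}  B2 = {d, e, f}  B3 = {b, e, f}  B4 = {b, c, e}
Tree: B1–B2, B2–B3, B3–B4
The largest bag has 3 vertices, giving width 2; this decomposition certifies tw(G) ≤ 2. For the lower bound, G contains the cycle e–a–d–f–b–c–e, so G is not a forest; only forests have treewidth ≤ 1, hence tw(G) ≥ 2. The upper and lower bounds meet at 2, so that is the treewidth.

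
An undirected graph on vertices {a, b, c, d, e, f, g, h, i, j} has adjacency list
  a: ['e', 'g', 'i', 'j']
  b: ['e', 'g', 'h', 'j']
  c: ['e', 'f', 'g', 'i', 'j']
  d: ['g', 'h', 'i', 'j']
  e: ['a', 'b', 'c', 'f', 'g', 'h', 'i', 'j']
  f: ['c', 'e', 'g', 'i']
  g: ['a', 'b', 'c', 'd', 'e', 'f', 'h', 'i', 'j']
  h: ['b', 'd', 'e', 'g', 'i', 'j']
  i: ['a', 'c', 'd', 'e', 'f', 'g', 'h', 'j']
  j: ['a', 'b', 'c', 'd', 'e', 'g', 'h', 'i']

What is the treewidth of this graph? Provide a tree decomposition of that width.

Treewidth 4.
Bags: B1 = {e, g, h, i, j}  B2 = {a, e, g, i, j}  B3 = {b, e, g, h, j}  B4 = {c, e, g, i, j}  B5 = {d, g, h, i, j}  B6 = {c, e, f, g, i}
Tree: B1–B2, B1–B3, B1–B4, B1–B5, B4–B6

The largest bag has 5 vertices, giving width 4; this decomposition certifies tw(G) ≤ 4. For the lower bound, the 5 vertices {b, e, g, h, j} are pairwise adjacent, and any tree decomposition puts a clique entirely inside one bag — forcing width ≥ 4. Combining the bounds, tw(G) = 4.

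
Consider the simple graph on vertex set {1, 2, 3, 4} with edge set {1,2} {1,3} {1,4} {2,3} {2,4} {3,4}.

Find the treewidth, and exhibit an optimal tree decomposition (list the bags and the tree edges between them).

Treewidth 3.
One such decomposition:
Bags: B1 = {1, 2, 3, 4}
Tree: (single bag)

With just one bag of size 4, the width is 4 − 1 = 3, so tw(G) ≤ 3. For the lower bound, the 4 vertices {1, 2, 3, 4} are pairwise adjacent, and any tree decomposition puts a clique entirely inside one bag — forcing width ≥ 3. Hence tw(G) = 3 exactly.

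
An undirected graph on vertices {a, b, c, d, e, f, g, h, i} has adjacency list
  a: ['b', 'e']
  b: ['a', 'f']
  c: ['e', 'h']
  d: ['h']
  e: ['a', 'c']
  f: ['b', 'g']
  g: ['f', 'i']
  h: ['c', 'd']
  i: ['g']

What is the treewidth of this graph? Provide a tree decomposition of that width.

The largest bag has 2 vertices, giving width 1; this decomposition certifies tw(G) ≤ 1. Any graph with an edge has treewidth ≥ 1, and G has the edge i–g. The upper and lower bounds meet at 1, so that is the treewidth.

Treewidth 1.
One optimal decomposition is:
Bags: B1 = {g, i}  B2 = {f, g}  B3 = {b, f}  B4 = {a, b}  B5 = {a, e}  B6 = {c, e}  B7 = {c, h}  B8 = {d, h}
Tree: B1–B2, B2–B3, B3–B4, B4–B5, B5–B6, B6–B7, B7–B8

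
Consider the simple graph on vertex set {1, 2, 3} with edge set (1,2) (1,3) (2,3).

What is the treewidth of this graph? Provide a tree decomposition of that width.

Treewidth 2.
Bags: B1 = {1, 2, 3}
Tree: (single bag)

A single bag containing all 3 vertices is trivially a valid decomposition of width 2. Conversely, {1, 2, 3} is a clique of size 3, and the vertices of any clique must share a bag in every tree decomposition; so some bag has ≥ 3 vertices and tw(G) ≥ 2. Hence tw(G) = 2 exactly.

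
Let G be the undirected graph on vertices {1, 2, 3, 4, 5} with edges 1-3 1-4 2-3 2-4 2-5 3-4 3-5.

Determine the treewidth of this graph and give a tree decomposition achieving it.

Each bag holds 3 vertices, so the decomposition has width 2, which upper-bounds the treewidth. Conversely, {1, 3, 4} is a clique of size 3, and the vertices of any clique must share a bag in every tree decomposition; so some bag has ≥ 3 vertices and tw(G) ≥ 2. Therefore the treewidth is 2.

Treewidth 2.
Bags: B1 = {2, 3, 4}  B2 = {1, 3, 4}  B3 = {2, 3, 5}
Tree: B1–B2, B1–B3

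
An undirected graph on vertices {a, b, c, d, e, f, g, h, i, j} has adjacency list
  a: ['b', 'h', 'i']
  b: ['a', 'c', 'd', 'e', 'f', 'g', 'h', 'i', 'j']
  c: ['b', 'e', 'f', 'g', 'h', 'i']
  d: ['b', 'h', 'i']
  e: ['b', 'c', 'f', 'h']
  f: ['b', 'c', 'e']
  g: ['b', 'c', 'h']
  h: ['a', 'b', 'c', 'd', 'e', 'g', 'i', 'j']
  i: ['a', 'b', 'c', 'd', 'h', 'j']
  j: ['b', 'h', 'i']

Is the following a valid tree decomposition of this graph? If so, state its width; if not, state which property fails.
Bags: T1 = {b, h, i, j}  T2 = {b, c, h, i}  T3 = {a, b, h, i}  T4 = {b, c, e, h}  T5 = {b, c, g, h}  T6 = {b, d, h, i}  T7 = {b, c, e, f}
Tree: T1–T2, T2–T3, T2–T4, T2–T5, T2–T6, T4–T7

Yes; width 3.

Vertex coverage: the bags together contain {a, b, c, d, e, f, g, h, i, j}, the full vertex set. Edge coverage: each edge of G has both endpoints in at least one bag. Running intersection: for every vertex, the bags containing it form a connected subtree. All three properties hold, so this is a valid tree decomposition of width max|bag| − 1 = 3, and hence tw(G) ≤ 3.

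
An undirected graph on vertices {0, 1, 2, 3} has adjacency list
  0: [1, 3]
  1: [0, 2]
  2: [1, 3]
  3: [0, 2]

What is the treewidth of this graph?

2

A width-2 tree decomposition is:
Bags: B1 = {1, 2, 3}  B2 = {0, 1, 3}
Tree: B1–B2
The largest bag has 3 vertices, giving width 2; this decomposition certifies tw(G) ≤ 2. Since 1–2–3–0–1 is a cycle in G, G is not acyclic. Forests are exactly the graphs of treewidth ≤ 1, so tw(G) ≥ 2. Therefore the treewidth is 2.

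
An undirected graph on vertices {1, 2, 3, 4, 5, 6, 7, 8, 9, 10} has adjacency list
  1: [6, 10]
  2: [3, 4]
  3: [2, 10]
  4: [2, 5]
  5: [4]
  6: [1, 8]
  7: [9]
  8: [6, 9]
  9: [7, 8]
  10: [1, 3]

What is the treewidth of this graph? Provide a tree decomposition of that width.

Each bag holds 2 vertices, so the decomposition has width 1, which upper-bounds the treewidth. G has an edge, so its treewidth is at least 1. Therefore the treewidth is 1.

Treewidth 1.
One such decomposition:
Bags: B1 = {7, 9}  B2 = {8, 9}  B3 = {6, 8}  B4 = {1, 6}  B5 = {1, 10}  B6 = {3, 10}  B7 = {2, 3}  B8 = {2, 4}  B9 = {4, 5}
Tree: B1–B2, B2–B3, B3–B4, B4–B5, B5–B6, B6–B7, B7–B8, B8–B9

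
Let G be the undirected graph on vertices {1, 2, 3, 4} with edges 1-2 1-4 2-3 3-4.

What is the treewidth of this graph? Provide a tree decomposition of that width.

Every bag has size at most 3, so the width is 3 − 1 = 2 and tw(G) ≤ 2. For the lower bound, G contains the cycle 3–4–1–2–3, so G is not a forest; only forests have treewidth ≤ 1, hence tw(G) ≥ 2. Hence tw(G) = 2 exactly.

Treewidth 2.
Bags: B1 = {1, 3, 4}  B2 = {1, 2, 3}
Tree: B1–B2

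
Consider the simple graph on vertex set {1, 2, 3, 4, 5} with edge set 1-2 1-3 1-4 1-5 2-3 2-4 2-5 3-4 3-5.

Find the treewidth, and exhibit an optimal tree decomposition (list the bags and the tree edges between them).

The largest bag has 4 vertices, giving width 3; this decomposition certifies tw(G) ≤ 3. For the lower bound, the 4 vertices {1, 2, 3, 4} are pairwise adjacent, and any tree decomposition puts a clique entirely inside one bag — forcing width ≥ 3. The upper and lower bounds meet at 3, so that is the treewidth.

Treewidth 3.
Bags: B1 = {1, 2, 3, 5}  B2 = {1, 2, 3, 4}
Tree: B1–B2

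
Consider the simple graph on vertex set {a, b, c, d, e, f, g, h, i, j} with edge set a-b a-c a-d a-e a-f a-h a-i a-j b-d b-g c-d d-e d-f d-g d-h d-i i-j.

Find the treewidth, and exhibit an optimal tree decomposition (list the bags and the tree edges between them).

Treewidth 2.
Bags: B1 = {a, c, d}  B2 = {a, b, d}  B3 = {a, d, h}  B4 = {a, d, e}  B5 = {a, d, i}  B6 = {b, d, g}  B7 = {a, i, j}  B8 = {a, d, f}
Tree: B1–B2, B1–B3, B2–B4, B1–B5, B2–B6, B5–B7, B2–B8

Every bag has size at most 3, so the width is 3 − 1 = 2 and tw(G) ≤ 2. Conversely, {b, d, g} is a clique of size 3, and the vertices of any clique must share a bag in every tree decomposition; so some bag has ≥ 3 vertices and tw(G) ≥ 2. Hence tw(G) = 2 exactly.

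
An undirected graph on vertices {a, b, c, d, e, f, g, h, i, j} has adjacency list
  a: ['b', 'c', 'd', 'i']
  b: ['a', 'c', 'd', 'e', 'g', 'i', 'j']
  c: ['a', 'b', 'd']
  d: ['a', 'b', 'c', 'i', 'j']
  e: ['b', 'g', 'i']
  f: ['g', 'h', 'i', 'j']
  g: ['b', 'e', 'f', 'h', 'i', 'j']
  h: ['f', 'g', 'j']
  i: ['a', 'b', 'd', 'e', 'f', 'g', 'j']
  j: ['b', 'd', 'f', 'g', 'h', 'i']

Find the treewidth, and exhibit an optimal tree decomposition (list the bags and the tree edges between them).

The largest bag has 4 vertices, giving width 3; this decomposition certifies tw(G) ≤ 3. On the other hand G contains the 4-clique {f, g, h, j}. A clique must lie in a single bag of any decomposition, so no decomposition can have width below 3. The upper and lower bounds meet at 3, so that is the treewidth.

Treewidth 3.
One such decomposition:
Bags: B1 = {b, g, i, j}  B2 = {f, g, i, j}  B3 = {b, d, i, j}  B4 = {a, b, d, i}  B5 = {a, b, c, d}  B6 = {f, g, h, j}  B7 = {b, e, g, i}
Tree: B1–B2, B1–B3, B3–B4, B4–B5, B2–B6, B1–B7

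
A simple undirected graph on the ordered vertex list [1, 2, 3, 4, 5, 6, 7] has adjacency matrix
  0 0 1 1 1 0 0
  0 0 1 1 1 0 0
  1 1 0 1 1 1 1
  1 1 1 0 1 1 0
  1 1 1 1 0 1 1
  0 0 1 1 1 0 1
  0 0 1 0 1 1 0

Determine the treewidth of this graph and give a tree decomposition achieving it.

Treewidth 3.
One optimal decomposition is:
Bags: B1 = {2, 3, 4, 5}  B2 = {1, 3, 4, 5}  B3 = {3, 4, 5, 6}  B4 = {3, 5, 6, 7}
Tree: B1–B2, B1–B3, B3–B4

Each bag holds 4 vertices, so the decomposition has width 3, which upper-bounds the treewidth. For the lower bound, the 4 vertices {1, 3, 4, 5} are pairwise adjacent, and any tree decomposition puts a clique entirely inside one bag — forcing width ≥ 3. Therefore the treewidth is 3.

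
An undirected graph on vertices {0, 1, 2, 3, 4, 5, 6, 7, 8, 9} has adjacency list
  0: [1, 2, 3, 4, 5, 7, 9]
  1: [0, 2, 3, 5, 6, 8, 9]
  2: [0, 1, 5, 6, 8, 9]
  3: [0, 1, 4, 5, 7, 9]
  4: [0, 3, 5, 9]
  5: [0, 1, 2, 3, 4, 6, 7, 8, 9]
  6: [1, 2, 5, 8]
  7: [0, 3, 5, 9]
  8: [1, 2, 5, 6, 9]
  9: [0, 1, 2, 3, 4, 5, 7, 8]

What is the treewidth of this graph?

4

A width-4 tree decomposition is:
Bags: B1 = {0, 1, 2, 5, 9}  B2 = {1, 2, 5, 8, 9}  B3 = {0, 1, 3, 5, 9}  B4 = {0, 3, 5, 7, 9}  B5 = {1, 2, 5, 6, 8}  B6 = {0, 3, 4, 5, 9}
Tree: B1–B2, B1–B3, B3–B4, B2–B5, B3–B6
The largest bag has 5 vertices, giving width 4; this decomposition certifies tw(G) ≤ 4. For the lower bound, the 5 vertices {0, 1, 2, 5, 9} are pairwise adjacent, and any tree decomposition puts a clique entirely inside one bag — forcing width ≥ 4. The upper and lower bounds meet at 4, so that is the treewidth.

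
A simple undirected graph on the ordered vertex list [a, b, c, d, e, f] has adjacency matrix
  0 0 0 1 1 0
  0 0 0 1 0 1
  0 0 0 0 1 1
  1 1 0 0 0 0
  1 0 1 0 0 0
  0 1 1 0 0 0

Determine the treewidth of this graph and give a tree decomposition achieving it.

Each bag holds 3 vertices, so the decomposition has width 2, which upper-bounds the treewidth. The edges e–c–f–b–d–a–e form a cycle, so G is not a tree and its treewidth is at least 2. Combining the bounds, tw(G) = 2.

Treewidth 2.
One such decomposition:
Bags: B1 = {c, e, f}  B2 = {b, e, f}  B3 = {b, d, e}  B4 = {a, d, e}
Tree: B1–B2, B2–B3, B3–B4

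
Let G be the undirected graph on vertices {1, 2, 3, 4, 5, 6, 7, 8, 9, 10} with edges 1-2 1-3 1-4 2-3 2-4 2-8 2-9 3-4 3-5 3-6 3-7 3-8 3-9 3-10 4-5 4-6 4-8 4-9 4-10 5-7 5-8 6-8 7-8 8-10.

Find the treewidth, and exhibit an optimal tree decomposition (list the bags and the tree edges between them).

The largest bag has 4 vertices, giving width 3; this decomposition certifies tw(G) ≤ 3. On the other hand G contains the 4-clique {2, 3, 4, 8}. A clique must lie in a single bag of any decomposition, so no decomposition can have width below 3. Combining the bounds, tw(G) = 3.

Treewidth 3.
Bags: B1 = {3, 4, 8, 10}  B2 = {3, 4, 5, 8}  B3 = {2, 3, 4, 8}  B4 = {3, 5, 7, 8}  B5 = {3, 4, 6, 8}  B6 = {1, 2, 3, 4}  B7 = {2, 3, 4, 9}
Tree: B1–B2, B1–B3, B2–B4, B3–B5, B3–B6, B6–B7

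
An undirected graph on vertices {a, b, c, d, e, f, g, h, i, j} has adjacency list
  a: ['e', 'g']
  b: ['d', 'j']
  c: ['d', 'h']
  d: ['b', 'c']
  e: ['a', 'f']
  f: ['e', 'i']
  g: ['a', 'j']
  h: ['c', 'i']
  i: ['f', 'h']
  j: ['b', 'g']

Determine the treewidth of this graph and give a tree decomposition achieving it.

Treewidth 2.
One optimal decomposition is:
Bags: B1 = {e, f, i}  B2 = {a, e, i}  B3 = {a, g, i}  B4 = {g, i, j}  B5 = {b, i, j}  B6 = {b, d, i}  B7 = {c, d, i}  B8 = {c, h, i}
Tree: B1–B2, B2–B3, B3–B4, B4–B5, B5–B6, B6–B7, B7–B8

The largest bag has 3 vertices, giving width 2; this decomposition certifies tw(G) ≤ 2. For the lower bound, G contains the cycle i–f–e–a–g–j–b–d–c–h–i, so G is not a forest; only forests have treewidth ≤ 1, hence tw(G) ≥ 2. Hence tw(G) = 2 exactly.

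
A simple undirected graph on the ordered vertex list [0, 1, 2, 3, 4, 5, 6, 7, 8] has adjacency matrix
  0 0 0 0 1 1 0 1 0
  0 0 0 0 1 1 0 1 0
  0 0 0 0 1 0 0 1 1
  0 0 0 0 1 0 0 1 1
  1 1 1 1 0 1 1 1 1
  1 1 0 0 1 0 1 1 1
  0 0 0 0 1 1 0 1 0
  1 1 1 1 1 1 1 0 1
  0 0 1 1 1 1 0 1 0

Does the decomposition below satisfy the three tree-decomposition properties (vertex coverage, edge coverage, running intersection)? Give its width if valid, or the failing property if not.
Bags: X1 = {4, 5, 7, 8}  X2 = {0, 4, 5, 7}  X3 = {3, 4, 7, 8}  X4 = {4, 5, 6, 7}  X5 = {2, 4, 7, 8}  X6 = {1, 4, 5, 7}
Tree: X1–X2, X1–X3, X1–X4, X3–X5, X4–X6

Every vertex of G appears in some bag (union = {0, 1, 2, 3, 4, 5, 6, 7, 8}); every edge is covered by a bag; and for each vertex v the set of bags containing v is connected in the bag tree. The decomposition is therefore valid. The largest bag has 4 vertices, so the width is 3.

Yes; width 3.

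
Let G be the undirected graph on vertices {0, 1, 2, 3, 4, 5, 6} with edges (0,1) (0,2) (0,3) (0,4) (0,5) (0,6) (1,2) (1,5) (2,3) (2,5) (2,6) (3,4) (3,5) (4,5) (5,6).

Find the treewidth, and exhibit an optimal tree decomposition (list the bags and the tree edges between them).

Each bag holds 4 vertices, so the decomposition has width 3, which upper-bounds the treewidth. On the other hand G contains the 4-clique {0, 1, 2, 5}. A clique must lie in a single bag of any decomposition, so no decomposition can have width below 3. Therefore the treewidth is 3.

Treewidth 3.
One optimal decomposition is:
Bags: B1 = {0, 3, 4, 5}  B2 = {0, 2, 3, 5}  B3 = {0, 2, 5, 6}  B4 = {0, 1, 2, 5}
Tree: B1–B2, B2–B3, B3–B4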